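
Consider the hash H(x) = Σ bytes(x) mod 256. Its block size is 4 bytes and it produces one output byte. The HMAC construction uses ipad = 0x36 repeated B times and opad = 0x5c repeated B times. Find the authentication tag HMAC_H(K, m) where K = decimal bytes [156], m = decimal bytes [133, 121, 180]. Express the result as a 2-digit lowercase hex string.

Key decimal bytes [156] = 9c is 1 byte ≤ B = 4; zero-pad to 4 bytes: K' = 9c 00 00 00.
K' ⊕ ipad = aa 36 36 36.  K' ⊕ opad = c0 5c 5c 5c.
Inner input = (K'⊕ipad) ∥ m = aa 36 36 36 ∥ 85 79 b4.
Inner hash: sum = 170+54+54+54+133+121+180 = 766; mod 256 = 254 → fe.
Outer input = (K'⊕opad) ∥ inner = c0 5c 5c 5c ∥ fe.
Outer hash (tag): sum = 192+92+92+92+254 = 722; mod 256 = 210 → d2.

d2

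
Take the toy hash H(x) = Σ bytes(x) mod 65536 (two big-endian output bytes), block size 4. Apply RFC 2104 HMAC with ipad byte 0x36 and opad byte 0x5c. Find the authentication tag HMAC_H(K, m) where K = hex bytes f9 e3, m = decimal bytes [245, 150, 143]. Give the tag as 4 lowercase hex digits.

Key hex bytes f9 e3 is 2 bytes ≤ B = 4; zero-pad to 4 bytes: K' = f9 e3 00 00.
K' ⊕ ipad = cf d5 36 36.  K' ⊕ opad = a5 bf 5c 5c.
Inner input = (K'⊕ipad) ∥ m = cf d5 36 36 ∥ f5 96 8f.
Inner hash: sum = 207+213+54+54+245+150+143 = 1066 → 04 2a.
Outer input = (K'⊕opad) ∥ inner = a5 bf 5c 5c ∥ 04 2a.
Outer hash (tag): sum = 165+191+92+92+4+42 = 586 → 02 4a.

024a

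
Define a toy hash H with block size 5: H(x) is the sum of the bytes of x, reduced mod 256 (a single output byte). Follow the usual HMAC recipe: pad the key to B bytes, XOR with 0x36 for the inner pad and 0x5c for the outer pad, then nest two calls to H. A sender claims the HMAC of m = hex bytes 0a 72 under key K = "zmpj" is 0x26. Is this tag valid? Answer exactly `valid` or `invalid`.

Key "zmpj" = 7a 6d 70 6a is 4 bytes ≤ B = 5; zero-pad to 5 bytes: K' = 7a 6d 70 6a 00.
K' ⊕ ipad = 4c 5b 46 5c 36; K' ⊕ opad = 26 31 2c 36 5c.
Inner hash: sum = 76+91+70+92+54+10+114 = 507; mod 256 = 251 → fb.
Outer hash (recomputed tag): sum = 38+49+44+54+92+251 = 528; mod 256 = 16 → 10.
Recomputed tag = 10; claimed = 26 → mismatch.

invalid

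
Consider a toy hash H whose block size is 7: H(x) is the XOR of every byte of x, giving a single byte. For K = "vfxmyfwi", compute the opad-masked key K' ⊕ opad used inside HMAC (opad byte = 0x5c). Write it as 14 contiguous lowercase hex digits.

Key "vfxmyfwi" = 76 66 78 6d 79 66 77 69 is 8 bytes > B = 7, so hash it first: H(key) = 04, then zero-pad to 7 bytes: K' = 04 00 00 00 00 00 00.
XOR each byte with 0x5c: 04⊕5c=58, 00⊕5c=5c, 00⊕5c=5c, 00⊕5c=5c, 00⊕5c=5c, 00⊕5c=5c, 00⊕5c=5c.

585c5c5c5c5c5c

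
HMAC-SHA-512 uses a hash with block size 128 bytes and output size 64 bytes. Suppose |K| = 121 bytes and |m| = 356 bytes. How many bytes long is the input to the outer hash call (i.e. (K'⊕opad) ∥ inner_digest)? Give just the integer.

Key is 121 ≤ 128 bytes, zero-padded: |K'| = 128.
Outer input = (K'⊕opad) ∥ H(inner) → 128 + 64 = 192 bytes.

192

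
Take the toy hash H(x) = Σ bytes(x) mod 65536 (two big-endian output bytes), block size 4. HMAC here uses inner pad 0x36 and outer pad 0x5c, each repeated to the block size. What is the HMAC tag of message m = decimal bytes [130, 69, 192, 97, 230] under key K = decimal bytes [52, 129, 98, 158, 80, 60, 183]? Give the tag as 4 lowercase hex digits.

01fa

Key decimal bytes [52, 129, 98, 158, 80, 60, 183] = 34 81 62 9e 50 3c b7 is 7 bytes > B = 4, so hash it first: H(key) = 02 f8, then zero-pad to 4 bytes: K' = 02 f8 00 00.
K' ⊕ ipad = 34 ce 36 36.  K' ⊕ opad = 5e a4 5c 5c.
Inner input = (K'⊕ipad) ∥ m = 34 ce 36 36 ∥ 82 45 c0 61 e6.
Inner hash: sum = 52+206+54+54+130+69+192+97+230 = 1084 → 04 3c.
Outer input = (K'⊕opad) ∥ inner = 5e a4 5c 5c ∥ 04 3c.
Outer hash (tag): sum = 94+164+92+92+4+60 = 506 → 01 fa.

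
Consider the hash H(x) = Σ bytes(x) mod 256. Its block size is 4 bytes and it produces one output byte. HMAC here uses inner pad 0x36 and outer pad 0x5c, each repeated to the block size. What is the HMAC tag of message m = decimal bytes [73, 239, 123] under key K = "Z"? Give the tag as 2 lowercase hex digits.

Key "Z" = 5a is 1 byte ≤ B = 4; zero-pad to 4 bytes: K' = 5a 00 00 00.
K' ⊕ ipad = 6c 36 36 36.  K' ⊕ opad = 06 5c 5c 5c.
Inner input = (K'⊕ipad) ∥ m = 6c 36 36 36 ∥ 49 ef 7b.
Inner hash: sum = 108+54+54+54+73+239+123 = 705; mod 256 = 193 → c1.
Outer input = (K'⊕opad) ∥ inner = 06 5c 5c 5c ∥ c1.
Outer hash (tag): sum = 6+92+92+92+193 = 475; mod 256 = 219 → db.

db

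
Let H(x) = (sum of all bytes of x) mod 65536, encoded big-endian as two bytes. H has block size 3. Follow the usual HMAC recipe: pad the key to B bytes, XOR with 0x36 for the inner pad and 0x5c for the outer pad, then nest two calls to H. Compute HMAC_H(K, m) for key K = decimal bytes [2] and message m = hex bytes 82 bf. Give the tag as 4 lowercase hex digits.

01f8

Key decimal bytes [2] = 02 is 1 byte ≤ B = 3; zero-pad to 3 bytes: K' = 02 00 00.
K' ⊕ ipad = 34 36 36.  K' ⊕ opad = 5e 5c 5c.
Inner input = (K'⊕ipad) ∥ m = 34 36 36 ∥ 82 bf.
Inner hash: sum = 52+54+54+130+191 = 481 → 01 e1.
Outer input = (K'⊕opad) ∥ inner = 5e 5c 5c ∥ 01 e1.
Outer hash (tag): sum = 94+92+92+1+225 = 504 → 01 f8.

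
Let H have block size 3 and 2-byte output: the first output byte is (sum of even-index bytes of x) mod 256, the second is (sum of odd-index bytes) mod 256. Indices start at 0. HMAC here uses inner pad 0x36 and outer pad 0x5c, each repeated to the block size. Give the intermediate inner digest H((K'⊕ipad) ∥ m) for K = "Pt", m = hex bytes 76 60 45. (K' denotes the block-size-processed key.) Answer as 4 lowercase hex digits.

Key "Pt" = 50 74 is 2 bytes ≤ B = 3; zero-pad to 3 bytes: K' = 50 74 00.
K' ⊕ ipad = 66 42 36.
Inner input = 66 42 36 ∥ 76 60 45.
Inner hash: even-index sum = 252 mod 256 = 252; odd-index sum = 253 mod 256 = 253 → fc fd.

fcfd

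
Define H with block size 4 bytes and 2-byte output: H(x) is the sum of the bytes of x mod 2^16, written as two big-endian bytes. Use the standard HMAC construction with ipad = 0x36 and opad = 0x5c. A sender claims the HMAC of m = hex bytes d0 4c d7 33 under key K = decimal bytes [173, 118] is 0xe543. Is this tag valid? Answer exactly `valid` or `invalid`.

invalid

Key decimal bytes [173, 118] = ad 76 is 2 bytes ≤ B = 4; zero-pad to 4 bytes: K' = ad 76 00 00.
K' ⊕ ipad = 9b 40 36 36; K' ⊕ opad = f1 2a 5c 5c.
Inner hash: sum = 155+64+54+54+208+76+215+51 = 877 → 03 6d.
Outer hash (recomputed tag): sum = 241+42+92+92+3+109 = 579 → 02 43.
Recomputed tag = 0243; claimed = e543 → mismatch.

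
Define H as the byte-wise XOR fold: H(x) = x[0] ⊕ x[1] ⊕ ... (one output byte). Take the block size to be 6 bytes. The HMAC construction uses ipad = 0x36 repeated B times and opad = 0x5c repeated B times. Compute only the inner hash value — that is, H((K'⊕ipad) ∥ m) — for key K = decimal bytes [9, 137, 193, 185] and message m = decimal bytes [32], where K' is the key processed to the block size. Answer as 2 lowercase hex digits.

d8

Key decimal bytes [9, 137, 193, 185] = 09 89 c1 b9 is 4 bytes ≤ B = 6; zero-pad to 6 bytes: K' = 09 89 c1 b9 00 00.
K' ⊕ ipad = 3f bf f7 8f 36 36.
Inner input = 3f bf f7 8f 36 36 ∥ 20.
Inner hash: XOR 3f⊕bf⊕f7⊕8f⊕36⊕36⊕20 = d8.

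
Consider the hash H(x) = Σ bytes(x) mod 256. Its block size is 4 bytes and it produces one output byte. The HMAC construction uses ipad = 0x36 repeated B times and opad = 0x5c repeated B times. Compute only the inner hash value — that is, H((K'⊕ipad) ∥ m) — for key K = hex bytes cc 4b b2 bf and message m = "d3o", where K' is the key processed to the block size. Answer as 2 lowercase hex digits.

Key hex bytes cc 4b b2 bf is exactly B = 4 bytes: K' = cc 4b b2 bf.
K' ⊕ ipad = fa 7d 84 89.
Inner input = fa 7d 84 89 ∥ 64 33 6f.
Inner hash: sum = 250+125+132+137+100+51+111 = 906; mod 256 = 138 → 8a.

8a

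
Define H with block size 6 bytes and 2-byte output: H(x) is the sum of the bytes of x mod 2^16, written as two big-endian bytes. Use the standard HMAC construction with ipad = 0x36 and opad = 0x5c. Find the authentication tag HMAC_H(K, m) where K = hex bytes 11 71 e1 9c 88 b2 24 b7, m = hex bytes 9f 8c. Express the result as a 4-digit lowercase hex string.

Key hex bytes 11 71 e1 9c 88 b2 24 b7 is 8 bytes > B = 6, so hash it first: H(key) = 04 14, then zero-pad to 6 bytes: K' = 04 14 00 00 00 00.
K' ⊕ ipad = 32 22 36 36 36 36.  K' ⊕ opad = 58 48 5c 5c 5c 5c.
Inner input = (K'⊕ipad) ∥ m = 32 22 36 36 36 36 ∥ 9f 8c.
Inner hash: sum = 50+34+54+54+54+54+159+140 = 599 → 02 57.
Outer input = (K'⊕opad) ∥ inner = 58 48 5c 5c 5c 5c ∥ 02 57.
Outer hash (tag): sum = 88+72+92+92+92+92+2+87 = 617 → 02 69.

0269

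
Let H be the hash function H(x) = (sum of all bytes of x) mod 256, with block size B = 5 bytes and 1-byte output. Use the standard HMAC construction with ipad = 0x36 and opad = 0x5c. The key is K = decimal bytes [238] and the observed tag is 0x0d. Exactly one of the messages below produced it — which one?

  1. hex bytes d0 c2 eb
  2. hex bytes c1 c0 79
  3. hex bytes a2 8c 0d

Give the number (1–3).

3

Key decimal bytes [238] = ee is 1 byte ≤ B = 5; zero-pad to 5 bytes: K' = ee 00 00 00 00.
K' ⊕ ipad = d8 36 36 36 36; K' ⊕ opad = b2 5c 5c 5c 5c.
m1: inner = H(d8 36 36 36 36 d0 c2 eb) = 2d; tag = H(b2 5c 5c 5c 5c 2d) = 4f
m2: inner = H(d8 36 36 36 36 c1 c0 79) = aa; tag = H(b2 5c 5c 5c 5c aa) = cc
m3: inner = H(d8 36 36 36 36 a2 8c 0d) = eb; tag = H(b2 5c 5c 5c 5c eb) = 0d ← matches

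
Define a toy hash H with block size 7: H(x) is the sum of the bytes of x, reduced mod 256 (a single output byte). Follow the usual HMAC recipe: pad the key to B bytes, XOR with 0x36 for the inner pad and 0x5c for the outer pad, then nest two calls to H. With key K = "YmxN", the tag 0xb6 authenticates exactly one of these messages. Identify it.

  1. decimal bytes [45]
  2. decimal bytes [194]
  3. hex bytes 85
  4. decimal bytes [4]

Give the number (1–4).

4

Key "YmxN" = 59 6d 78 4e is 4 bytes ≤ B = 7; zero-pad to 7 bytes: K' = 59 6d 78 4e 00 00 00.
K' ⊕ ipad = 6f 5b 4e 78 36 36 36; K' ⊕ opad = 05 31 24 12 5c 5c 5c.
m1: inner = H(6f 5b 4e 78 36 36 36 2d) = 5f; tag = H(05 31 24 12 5c 5c 5c 5f) = df
m2: inner = H(6f 5b 4e 78 36 36 36 c2) = f4; tag = H(05 31 24 12 5c 5c 5c f4) = 74
m3: inner = H(6f 5b 4e 78 36 36 36 85) = b7; tag = H(05 31 24 12 5c 5c 5c b7) = 37
m4: inner = H(6f 5b 4e 78 36 36 36 04) = 36; tag = H(05 31 24 12 5c 5c 5c 36) = b6 ← matches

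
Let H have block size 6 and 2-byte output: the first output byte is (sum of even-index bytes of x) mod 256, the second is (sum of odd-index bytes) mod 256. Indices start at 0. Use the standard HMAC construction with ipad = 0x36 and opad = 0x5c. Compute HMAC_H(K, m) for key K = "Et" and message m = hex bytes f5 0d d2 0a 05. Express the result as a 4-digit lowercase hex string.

Key "Et" = 45 74 is 2 bytes ≤ B = 6; zero-pad to 6 bytes: K' = 45 74 00 00 00 00.
K' ⊕ ipad = 73 42 36 36 36 36.  K' ⊕ opad = 19 28 5c 5c 5c 5c.
Inner input = (K'⊕ipad) ∥ m = 73 42 36 36 36 36 ∥ f5 0d d2 0a 05.
Inner hash: even-index sum = 683 mod 256 = 171; odd-index sum = 197 mod 256 = 197 → ab c5.
Outer input = (K'⊕opad) ∥ inner = 19 28 5c 5c 5c 5c ∥ ab c5.
Outer hash (tag): even-index sum = 380 mod 256 = 124; odd-index sum = 421 mod 256 = 165 → 7c a5.

7ca5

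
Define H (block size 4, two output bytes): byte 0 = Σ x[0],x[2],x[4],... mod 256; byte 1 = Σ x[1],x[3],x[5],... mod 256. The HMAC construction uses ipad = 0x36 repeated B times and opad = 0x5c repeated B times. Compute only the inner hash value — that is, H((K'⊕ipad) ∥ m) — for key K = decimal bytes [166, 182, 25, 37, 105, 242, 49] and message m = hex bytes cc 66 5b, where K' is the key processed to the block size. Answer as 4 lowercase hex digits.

cc97

Key decimal bytes [166, 182, 25, 37, 105, 242, 49] = a6 b6 19 25 69 f2 31 is 7 bytes > B = 4, so hash it first: H(key) = 59 cd, then zero-pad to 4 bytes: K' = 59 cd 00 00.
K' ⊕ ipad = 6f fb 36 36.
Inner input = 6f fb 36 36 ∥ cc 66 5b.
Inner hash: even-index sum = 460 mod 256 = 204; odd-index sum = 407 mod 256 = 151 → cc 97.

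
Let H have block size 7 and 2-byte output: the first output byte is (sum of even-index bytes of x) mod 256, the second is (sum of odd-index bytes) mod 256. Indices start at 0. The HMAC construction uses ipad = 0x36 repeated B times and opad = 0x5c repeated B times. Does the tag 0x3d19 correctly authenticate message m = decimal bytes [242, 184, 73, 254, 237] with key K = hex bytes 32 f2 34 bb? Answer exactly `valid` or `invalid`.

Key hex bytes 32 f2 34 bb is 4 bytes ≤ B = 7; zero-pad to 7 bytes: K' = 32 f2 34 bb 00 00 00.
K' ⊕ ipad = 04 c4 02 8d 36 36 36; K' ⊕ opad = 6e ae 68 e7 5c 5c 5c.
Inner hash: even-index sum = 552 mod 256 = 40; odd-index sum = 943 mod 256 = 175 → 28 af.
Outer hash (recomputed tag): even-index sum = 573 mod 256 = 61; odd-index sum = 537 mod 256 = 25 → 3d 19.
Recomputed tag = 3d19; claimed = 3d19 → match.

valid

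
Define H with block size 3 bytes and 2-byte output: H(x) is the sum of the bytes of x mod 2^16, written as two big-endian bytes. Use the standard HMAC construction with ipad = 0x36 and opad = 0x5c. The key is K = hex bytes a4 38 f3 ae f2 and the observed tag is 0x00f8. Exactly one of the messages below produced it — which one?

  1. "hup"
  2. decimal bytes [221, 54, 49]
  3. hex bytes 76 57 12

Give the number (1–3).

Key hex bytes a4 38 f3 ae f2 is 5 bytes > B = 3, so hash it first: H(key) = 03 6f, then zero-pad to 3 bytes: K' = 03 6f 00.
K' ⊕ ipad = 35 59 36; K' ⊕ opad = 5f 33 5c.
m1: inner = H(35 59 36 68 75 70) = 02 11; tag = H(5f 33 5c 02 11) = 0101
m2: inner = H(35 59 36 dd 36 31) = 02 08; tag = H(5f 33 5c 02 08) = 00f8 ← matches
m3: inner = H(35 59 36 76 57 12) = 01 a3; tag = H(5f 33 5c 01 a3) = 0192

2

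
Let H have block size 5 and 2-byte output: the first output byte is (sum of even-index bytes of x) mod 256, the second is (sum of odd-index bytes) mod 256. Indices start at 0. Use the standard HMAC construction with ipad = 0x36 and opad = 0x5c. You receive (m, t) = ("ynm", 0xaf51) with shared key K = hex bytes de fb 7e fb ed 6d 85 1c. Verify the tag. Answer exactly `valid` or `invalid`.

Key hex bytes de fb 7e fb ed 6d 85 1c is 8 bytes > B = 5, so hash it first: H(key) = ce 7f, then zero-pad to 5 bytes: K' = ce 7f 00 00 00.
K' ⊕ ipad = f8 49 36 36 36; K' ⊕ opad = 92 23 5c 5c 5c.
Inner hash: even-index sum = 466 mod 256 = 210; odd-index sum = 357 mod 256 = 101 → d2 65.
Outer hash (recomputed tag): even-index sum = 431 mod 256 = 175; odd-index sum = 337 mod 256 = 81 → af 51.
Recomputed tag = af51; claimed = af51 → match.

valid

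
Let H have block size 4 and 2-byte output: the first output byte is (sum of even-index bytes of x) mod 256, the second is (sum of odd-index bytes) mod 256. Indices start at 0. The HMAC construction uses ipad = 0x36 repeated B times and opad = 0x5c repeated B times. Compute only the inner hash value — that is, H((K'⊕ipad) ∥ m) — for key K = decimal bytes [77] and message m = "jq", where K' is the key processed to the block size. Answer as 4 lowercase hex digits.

1bdd

Key decimal bytes [77] = 4d is 1 byte ≤ B = 4; zero-pad to 4 bytes: K' = 4d 00 00 00.
K' ⊕ ipad = 7b 36 36 36.
Inner input = 7b 36 36 36 ∥ 6a 71.
Inner hash: even-index sum = 283 mod 256 = 27; odd-index sum = 221 mod 256 = 221 → 1b dd.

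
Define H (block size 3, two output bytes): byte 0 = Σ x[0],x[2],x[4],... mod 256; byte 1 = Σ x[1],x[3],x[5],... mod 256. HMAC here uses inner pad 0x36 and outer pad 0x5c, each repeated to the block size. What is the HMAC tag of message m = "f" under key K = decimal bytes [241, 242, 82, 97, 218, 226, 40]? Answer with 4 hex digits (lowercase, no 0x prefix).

de12

Key decimal bytes [241, 242, 82, 97, 218, 226, 40] = f1 f2 52 61 da e2 28 is 7 bytes > B = 3, so hash it first: H(key) = 45 35, then zero-pad to 3 bytes: K' = 45 35 00.
K' ⊕ ipad = 73 03 36.  K' ⊕ opad = 19 69 5c.
Inner input = (K'⊕ipad) ∥ m = 73 03 36 ∥ 66.
Inner hash: even-index sum = 169 mod 256 = 169; odd-index sum = 105 mod 256 = 105 → a9 69.
Outer input = (K'⊕opad) ∥ inner = 19 69 5c ∥ a9 69.
Outer hash (tag): even-index sum = 222 mod 256 = 222; odd-index sum = 274 mod 256 = 18 → de 12.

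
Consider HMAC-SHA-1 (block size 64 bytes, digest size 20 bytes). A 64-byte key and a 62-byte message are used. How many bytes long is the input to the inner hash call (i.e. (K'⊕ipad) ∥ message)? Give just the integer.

126

Key is 64 ≤ 64 bytes, zero-padded: |K'| = 64.
Inner input = (K'⊕ipad) ∥ m → 64 + 62 = 126 bytes.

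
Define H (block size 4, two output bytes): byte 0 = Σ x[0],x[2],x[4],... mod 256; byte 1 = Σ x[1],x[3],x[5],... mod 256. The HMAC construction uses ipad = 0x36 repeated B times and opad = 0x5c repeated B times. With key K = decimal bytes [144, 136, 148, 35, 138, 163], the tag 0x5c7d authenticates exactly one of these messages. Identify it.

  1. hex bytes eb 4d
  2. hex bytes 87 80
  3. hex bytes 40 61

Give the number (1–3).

Key decimal bytes [144, 136, 148, 35, 138, 163] = 90 88 94 23 8a a3 is 6 bytes > B = 4, so hash it first: H(key) = ae 4e, then zero-pad to 4 bytes: K' = ae 4e 00 00.
K' ⊕ ipad = 98 78 36 36; K' ⊕ opad = f2 12 5c 5c.
m1: inner = H(98 78 36 36 eb 4d) = b9 fb; tag = H(f2 12 5c 5c b9 fb) = 0769
m2: inner = H(98 78 36 36 87 80) = 55 2e; tag = H(f2 12 5c 5c 55 2e) = a39c
m3: inner = H(98 78 36 36 40 61) = 0e 0f; tag = H(f2 12 5c 5c 0e 0f) = 5c7d ← matches

3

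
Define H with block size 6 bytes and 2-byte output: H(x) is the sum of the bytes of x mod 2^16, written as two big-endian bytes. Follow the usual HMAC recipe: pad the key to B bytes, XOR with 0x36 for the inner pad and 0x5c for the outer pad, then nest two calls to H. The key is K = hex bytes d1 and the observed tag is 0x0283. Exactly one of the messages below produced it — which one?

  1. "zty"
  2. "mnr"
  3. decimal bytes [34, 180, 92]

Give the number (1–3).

3

Key hex bytes d1 is 1 byte ≤ B = 6; zero-pad to 6 bytes: K' = d1 00 00 00 00 00.
K' ⊕ ipad = e7 36 36 36 36 36; K' ⊕ opad = 8d 5c 5c 5c 5c 5c.
m1: inner = H(e7 36 36 36 36 36 7a 74 79) = 03 5c; tag = H(8d 5c 5c 5c 5c 5c 03 5c) = 02b8
m2: inner = H(e7 36 36 36 36 36 6d 6e 72) = 03 42; tag = H(8d 5c 5c 5c 5c 5c 03 42) = 029e
m3: inner = H(e7 36 36 36 36 36 22 b4 5c) = 03 27; tag = H(8d 5c 5c 5c 5c 5c 03 27) = 0283 ← matches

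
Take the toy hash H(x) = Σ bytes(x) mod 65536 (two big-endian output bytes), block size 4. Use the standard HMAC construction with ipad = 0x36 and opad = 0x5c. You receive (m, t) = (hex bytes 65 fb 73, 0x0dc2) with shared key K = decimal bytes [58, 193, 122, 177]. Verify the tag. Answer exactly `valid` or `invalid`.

invalid

Key decimal bytes [58, 193, 122, 177] = 3a c1 7a b1 is exactly B = 4 bytes: K' = 3a c1 7a b1.
K' ⊕ ipad = 0c f7 4c 87; K' ⊕ opad = 66 9d 26 ed.
Inner hash: sum = 12+247+76+135+101+251+115 = 937 → 03 a9.
Outer hash (recomputed tag): sum = 102+157+38+237+3+169 = 706 → 02 c2.
Recomputed tag = 02c2; claimed = 0dc2 → mismatch.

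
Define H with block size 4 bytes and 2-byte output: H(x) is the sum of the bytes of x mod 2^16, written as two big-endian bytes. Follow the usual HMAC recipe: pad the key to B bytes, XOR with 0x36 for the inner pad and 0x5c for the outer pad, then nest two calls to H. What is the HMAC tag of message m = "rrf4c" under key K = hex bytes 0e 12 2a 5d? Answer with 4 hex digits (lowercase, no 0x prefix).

Key hex bytes 0e 12 2a 5d is exactly B = 4 bytes: K' = 0e 12 2a 5d.
K' ⊕ ipad = 38 24 1c 6b.  K' ⊕ opad = 52 4e 76 01.
Inner input = (K'⊕ipad) ∥ m = 38 24 1c 6b ∥ 72 72 66 34 63.
Inner hash: sum = 56+36+28+107+114+114+102+52+99 = 708 → 02 c4.
Outer input = (K'⊕opad) ∥ inner = 52 4e 76 01 ∥ 02 c4.
Outer hash (tag): sum = 82+78+118+1+2+196 = 477 → 01 dd.

01dd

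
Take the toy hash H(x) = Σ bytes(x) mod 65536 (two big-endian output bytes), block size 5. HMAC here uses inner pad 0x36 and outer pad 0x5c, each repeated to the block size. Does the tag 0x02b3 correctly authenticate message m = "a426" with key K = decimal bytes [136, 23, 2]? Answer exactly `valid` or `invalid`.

Key decimal bytes [136, 23, 2] = 88 17 02 is 3 bytes ≤ B = 5; zero-pad to 5 bytes: K' = 88 17 02 00 00.
K' ⊕ ipad = be 21 34 36 36; K' ⊕ opad = d4 4b 5e 5c 5c.
Inner hash: sum = 190+33+52+54+54+97+52+50+54 = 636 → 02 7c.
Outer hash (recomputed tag): sum = 212+75+94+92+92+2+124 = 691 → 02 b3.
Recomputed tag = 02b3; claimed = 02b3 → match.

valid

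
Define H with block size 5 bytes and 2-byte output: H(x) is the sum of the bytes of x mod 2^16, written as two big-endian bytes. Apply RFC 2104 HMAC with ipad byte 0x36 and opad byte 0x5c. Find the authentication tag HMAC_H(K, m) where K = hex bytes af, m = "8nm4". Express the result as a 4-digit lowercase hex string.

Key hex bytes af is 1 byte ≤ B = 5; zero-pad to 5 bytes: K' = af 00 00 00 00.
K' ⊕ ipad = 99 36 36 36 36.  K' ⊕ opad = f3 5c 5c 5c 5c.
Inner input = (K'⊕ipad) ∥ m = 99 36 36 36 36 ∥ 38 6e 6d 34.
Inner hash: sum = 153+54+54+54+54+56+110+109+52 = 696 → 02 b8.
Outer input = (K'⊕opad) ∥ inner = f3 5c 5c 5c 5c ∥ 02 b8.
Outer hash (tag): sum = 243+92+92+92+92+2+184 = 797 → 03 1d.

031d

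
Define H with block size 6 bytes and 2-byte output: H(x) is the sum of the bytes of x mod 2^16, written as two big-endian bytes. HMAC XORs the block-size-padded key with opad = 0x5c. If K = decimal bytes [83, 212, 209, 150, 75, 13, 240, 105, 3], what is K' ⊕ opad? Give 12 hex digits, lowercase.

Key decimal bytes [83, 212, 209, 150, 75, 13, 240, 105, 3] = 53 d4 d1 96 4b 0d f0 69 03 is 9 bytes > B = 6, so hash it first: H(key) = 04 42, then zero-pad to 6 bytes: K' = 04 42 00 00 00 00.
XOR each byte with 0x5c: 04⊕5c=58, 42⊕5c=1e, 00⊕5c=5c, 00⊕5c=5c, 00⊕5c=5c, 00⊕5c=5c.

581e5c5c5c5c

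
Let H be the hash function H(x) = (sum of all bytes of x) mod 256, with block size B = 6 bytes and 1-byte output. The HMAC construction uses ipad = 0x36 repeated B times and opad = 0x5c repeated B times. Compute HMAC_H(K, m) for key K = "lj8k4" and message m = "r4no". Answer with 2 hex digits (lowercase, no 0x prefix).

Key "lj8k4" = 6c 6a 38 6b 34 is 5 bytes ≤ B = 6; zero-pad to 6 bytes: K' = 6c 6a 38 6b 34 00.
K' ⊕ ipad = 5a 5c 0e 5d 02 36.  K' ⊕ opad = 30 36 64 37 68 5c.
Inner input = (K'⊕ipad) ∥ m = 5a 5c 0e 5d 02 36 ∥ 72 34 6e 6f.
Inner hash: sum = 90+92+14+93+2+54+114+52+110+111 = 732; mod 256 = 220 → dc.
Outer input = (K'⊕opad) ∥ inner = 30 36 64 37 68 5c ∥ dc.
Outer hash (tag): sum = 48+54+100+55+104+92+220 = 673; mod 256 = 161 → a1.

a1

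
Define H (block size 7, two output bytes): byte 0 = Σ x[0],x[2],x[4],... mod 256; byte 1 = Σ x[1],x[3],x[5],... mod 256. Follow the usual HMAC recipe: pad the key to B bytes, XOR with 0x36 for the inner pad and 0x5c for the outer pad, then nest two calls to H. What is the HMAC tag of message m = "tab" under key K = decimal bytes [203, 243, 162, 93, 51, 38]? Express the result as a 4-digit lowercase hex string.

Key decimal bytes [203, 243, 162, 93, 51, 38] = cb f3 a2 5d 33 26 is 6 bytes ≤ B = 7; zero-pad to 7 bytes: K' = cb f3 a2 5d 33 26 00.
K' ⊕ ipad = fd c5 94 6b 05 10 36.  K' ⊕ opad = 97 af fe 01 6f 7a 5c.
Inner input = (K'⊕ipad) ∥ m = fd c5 94 6b 05 10 36 ∥ 74 61 62.
Inner hash: even-index sum = 557 mod 256 = 45; odd-index sum = 534 mod 256 = 22 → 2d 16.
Outer input = (K'⊕opad) ∥ inner = 97 af fe 01 6f 7a 5c ∥ 2d 16.
Outer hash (tag): even-index sum = 630 mod 256 = 118; odd-index sum = 343 mod 256 = 87 → 76 57.

7657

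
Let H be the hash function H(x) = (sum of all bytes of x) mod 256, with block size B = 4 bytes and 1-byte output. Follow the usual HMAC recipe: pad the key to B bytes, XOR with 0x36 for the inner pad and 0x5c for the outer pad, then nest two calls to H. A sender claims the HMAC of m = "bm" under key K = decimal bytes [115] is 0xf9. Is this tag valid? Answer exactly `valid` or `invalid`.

Key decimal bytes [115] = 73 is 1 byte ≤ B = 4; zero-pad to 4 bytes: K' = 73 00 00 00.
K' ⊕ ipad = 45 36 36 36; K' ⊕ opad = 2f 5c 5c 5c.
Inner hash: sum = 69+54+54+54+98+109 = 438; mod 256 = 182 → b6.
Outer hash (recomputed tag): sum = 47+92+92+92+182 = 505; mod 256 = 249 → f9.
Recomputed tag = f9; claimed = f9 → match.

valid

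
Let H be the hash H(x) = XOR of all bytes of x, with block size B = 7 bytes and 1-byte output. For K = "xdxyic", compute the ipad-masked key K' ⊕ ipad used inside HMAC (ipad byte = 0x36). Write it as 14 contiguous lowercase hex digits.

4e524e4f5f5536

Key "xdxyic" = 78 64 78 79 69 63 is 6 bytes ≤ B = 7; zero-pad to 7 bytes: K' = 78 64 78 79 69 63 00.
XOR each byte with 0x36: 78⊕36=4e, 64⊕36=52, 78⊕36=4e, 79⊕36=4f, 69⊕36=5f, 63⊕36=55, 00⊕36=36.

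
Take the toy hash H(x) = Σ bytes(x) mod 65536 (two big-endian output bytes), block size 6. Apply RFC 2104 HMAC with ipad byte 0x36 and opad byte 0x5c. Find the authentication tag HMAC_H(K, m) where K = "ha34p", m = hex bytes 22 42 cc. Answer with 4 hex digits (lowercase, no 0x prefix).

023a

Key "ha34p" = 68 61 33 34 70 is 5 bytes ≤ B = 6; zero-pad to 6 bytes: K' = 68 61 33 34 70 00.
K' ⊕ ipad = 5e 57 05 02 46 36.  K' ⊕ opad = 34 3d 6f 68 2c 5c.
Inner input = (K'⊕ipad) ∥ m = 5e 57 05 02 46 36 ∥ 22 42 cc.
Inner hash: sum = 94+87+5+2+70+54+34+66+204 = 616 → 02 68.
Outer input = (K'⊕opad) ∥ inner = 34 3d 6f 68 2c 5c ∥ 02 68.
Outer hash (tag): sum = 52+61+111+104+44+92+2+104 = 570 → 02 3a.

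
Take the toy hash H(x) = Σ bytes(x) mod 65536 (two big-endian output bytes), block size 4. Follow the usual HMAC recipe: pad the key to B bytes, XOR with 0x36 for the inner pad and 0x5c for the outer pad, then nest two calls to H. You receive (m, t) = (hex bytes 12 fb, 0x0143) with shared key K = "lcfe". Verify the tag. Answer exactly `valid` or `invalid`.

Key "lcfe" = 6c 63 66 65 is exactly B = 4 bytes: K' = 6c 63 66 65.
K' ⊕ ipad = 5a 55 50 53; K' ⊕ opad = 30 3f 3a 39.
Inner hash: sum = 90+85+80+83+18+251 = 607 → 02 5f.
Outer hash (recomputed tag): sum = 48+63+58+57+2+95 = 323 → 01 43.
Recomputed tag = 0143; claimed = 0143 → match.

valid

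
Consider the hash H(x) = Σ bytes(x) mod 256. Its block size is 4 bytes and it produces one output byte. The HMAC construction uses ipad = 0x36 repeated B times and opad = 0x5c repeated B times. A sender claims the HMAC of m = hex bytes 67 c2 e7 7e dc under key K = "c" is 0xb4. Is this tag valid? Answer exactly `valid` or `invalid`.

Key "c" = 63 is 1 byte ≤ B = 4; zero-pad to 4 bytes: K' = 63 00 00 00.
K' ⊕ ipad = 55 36 36 36; K' ⊕ opad = 3f 5c 5c 5c.
Inner hash: sum = 85+54+54+54+103+194+231+126+220 = 1121; mod 256 = 97 → 61.
Outer hash (recomputed tag): sum = 63+92+92+92+97 = 436; mod 256 = 180 → b4.
Recomputed tag = b4; claimed = b4 → match.

valid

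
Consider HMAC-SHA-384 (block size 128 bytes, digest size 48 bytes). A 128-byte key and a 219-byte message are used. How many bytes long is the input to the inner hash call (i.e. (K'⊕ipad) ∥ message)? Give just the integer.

Key is 128 ≤ 128 bytes, zero-padded: |K'| = 128.
Inner input = (K'⊕ipad) ∥ m → 128 + 219 = 347 bytes.

347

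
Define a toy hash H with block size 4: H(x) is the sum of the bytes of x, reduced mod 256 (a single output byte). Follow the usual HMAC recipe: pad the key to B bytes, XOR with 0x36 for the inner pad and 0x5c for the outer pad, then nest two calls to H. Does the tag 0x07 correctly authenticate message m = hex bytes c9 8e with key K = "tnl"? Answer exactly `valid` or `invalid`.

Key "tnl" = 74 6e 6c is 3 bytes ≤ B = 4; zero-pad to 4 bytes: K' = 74 6e 6c 00.
K' ⊕ ipad = 42 58 5a 36; K' ⊕ opad = 28 32 30 5c.
Inner hash: sum = 66+88+90+54+201+142 = 641; mod 256 = 129 → 81.
Outer hash (recomputed tag): sum = 40+50+48+92+129 = 359; mod 256 = 103 → 67.
Recomputed tag = 67; claimed = 07 → mismatch.

invalid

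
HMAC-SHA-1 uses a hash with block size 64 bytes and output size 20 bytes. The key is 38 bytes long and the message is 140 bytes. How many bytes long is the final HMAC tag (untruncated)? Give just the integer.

20

The tag is one SHA-1 digest: 20 bytes.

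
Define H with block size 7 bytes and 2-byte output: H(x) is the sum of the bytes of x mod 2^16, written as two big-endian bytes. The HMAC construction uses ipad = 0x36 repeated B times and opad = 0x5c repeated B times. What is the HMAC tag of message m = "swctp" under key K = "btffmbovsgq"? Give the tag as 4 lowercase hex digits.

Key "btffmbovsgq" = 62 74 66 66 6d 62 6f 76 73 67 71 is 11 bytes > B = 7, so hash it first: H(key) = 04 a1, then zero-pad to 7 bytes: K' = 04 a1 00 00 00 00 00.
K' ⊕ ipad = 32 97 36 36 36 36 36.  K' ⊕ opad = 58 fd 5c 5c 5c 5c 5c.
Inner input = (K'⊕ipad) ∥ m = 32 97 36 36 36 36 36 ∥ 73 77 63 74 70.
Inner hash: sum = 50+151+54+54+54+54+54+115+119+99+116+112 = 1032 → 04 08.
Outer input = (K'⊕opad) ∥ inner = 58 fd 5c 5c 5c 5c 5c ∥ 04 08.
Outer hash (tag): sum = 88+253+92+92+92+92+92+4+8 = 813 → 03 2d.

032d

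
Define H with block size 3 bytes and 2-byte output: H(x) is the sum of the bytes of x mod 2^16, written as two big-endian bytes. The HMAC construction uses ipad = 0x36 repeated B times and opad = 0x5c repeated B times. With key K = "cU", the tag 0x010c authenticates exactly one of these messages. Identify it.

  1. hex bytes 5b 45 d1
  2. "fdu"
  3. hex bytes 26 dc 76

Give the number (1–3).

3

Key "cU" = 63 55 is 2 bytes ≤ B = 3; zero-pad to 3 bytes: K' = 63 55 00.
K' ⊕ ipad = 55 63 36; K' ⊕ opad = 3f 09 5c.
m1: inner = H(55 63 36 5b 45 d1) = 02 5f; tag = H(3f 09 5c 02 5f) = 0105
m2: inner = H(55 63 36 66 64 75) = 02 2d; tag = H(3f 09 5c 02 2d) = 00d3
m3: inner = H(55 63 36 26 dc 76) = 02 66; tag = H(3f 09 5c 02 66) = 010c ← matches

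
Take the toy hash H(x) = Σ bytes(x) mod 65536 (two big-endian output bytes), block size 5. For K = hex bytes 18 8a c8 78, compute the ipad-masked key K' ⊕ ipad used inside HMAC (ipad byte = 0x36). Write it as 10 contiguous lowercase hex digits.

Key hex bytes 18 8a c8 78 is 4 bytes ≤ B = 5; zero-pad to 5 bytes: K' = 18 8a c8 78 00.
XOR each byte with 0x36: 18⊕36=2e, 8a⊕36=bc, c8⊕36=fe, 78⊕36=4e, 00⊕36=36.

2ebcfe4e36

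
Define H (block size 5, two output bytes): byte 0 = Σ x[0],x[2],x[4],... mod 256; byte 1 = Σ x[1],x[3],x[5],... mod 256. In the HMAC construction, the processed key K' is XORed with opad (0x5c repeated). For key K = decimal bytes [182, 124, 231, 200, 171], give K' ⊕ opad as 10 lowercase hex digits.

ea20bb94f7

Key decimal bytes [182, 124, 231, 200, 171] = b6 7c e7 c8 ab is exactly B = 5 bytes: K' = b6 7c e7 c8 ab.
XOR each byte with 0x5c: b6⊕5c=ea, 7c⊕5c=20, e7⊕5c=bb, c8⊕5c=94, ab⊕5c=f7.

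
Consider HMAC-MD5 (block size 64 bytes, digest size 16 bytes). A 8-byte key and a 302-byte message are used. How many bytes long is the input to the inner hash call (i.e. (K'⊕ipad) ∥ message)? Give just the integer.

366

Key is 8 ≤ 64 bytes, zero-padded: |K'| = 64.
Inner input = (K'⊕ipad) ∥ m → 64 + 302 = 366 bytes.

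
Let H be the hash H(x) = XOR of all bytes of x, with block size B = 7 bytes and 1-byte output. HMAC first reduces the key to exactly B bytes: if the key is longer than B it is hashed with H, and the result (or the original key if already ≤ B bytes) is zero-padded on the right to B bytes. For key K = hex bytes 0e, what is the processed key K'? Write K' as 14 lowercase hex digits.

0e000000000000

Key hex bytes 0e is 1 byte ≤ B = 7; zero-pad to 7 bytes: K' = 0e 00 00 00 00 00 00.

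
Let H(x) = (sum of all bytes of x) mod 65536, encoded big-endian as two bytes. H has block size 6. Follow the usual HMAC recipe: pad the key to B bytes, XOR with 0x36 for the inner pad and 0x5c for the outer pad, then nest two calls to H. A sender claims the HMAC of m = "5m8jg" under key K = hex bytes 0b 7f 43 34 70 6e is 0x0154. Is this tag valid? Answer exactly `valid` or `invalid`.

Key hex bytes 0b 7f 43 34 70 6e is exactly B = 6 bytes: K' = 0b 7f 43 34 70 6e.
K' ⊕ ipad = 3d 49 75 02 46 58; K' ⊕ opad = 57 23 1f 68 2c 32.
Inner hash: sum = 61+73+117+2+70+88+53+109+56+106+103 = 838 → 03 46.
Outer hash (recomputed tag): sum = 87+35+31+104+44+50+3+70 = 424 → 01 a8.
Recomputed tag = 01a8; claimed = 0154 → mismatch.

invalid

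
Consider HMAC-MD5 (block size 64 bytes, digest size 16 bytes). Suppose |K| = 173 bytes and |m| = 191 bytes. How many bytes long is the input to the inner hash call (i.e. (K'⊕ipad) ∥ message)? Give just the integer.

255

Key is 173 > 64 bytes, so it is hashed to 16 bytes then zero-padded to 64: |K'| = 64.
Inner input = (K'⊕ipad) ∥ m → 64 + 191 = 255 bytes.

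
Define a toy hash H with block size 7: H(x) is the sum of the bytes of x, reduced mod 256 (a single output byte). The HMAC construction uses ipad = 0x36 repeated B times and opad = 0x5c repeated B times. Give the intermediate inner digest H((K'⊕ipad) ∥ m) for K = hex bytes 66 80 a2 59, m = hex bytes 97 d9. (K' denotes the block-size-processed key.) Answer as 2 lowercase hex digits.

1b

Key hex bytes 66 80 a2 59 is 4 bytes ≤ B = 7; zero-pad to 7 bytes: K' = 66 80 a2 59 00 00 00.
K' ⊕ ipad = 50 b6 94 6f 36 36 36.
Inner input = 50 b6 94 6f 36 36 36 ∥ 97 d9.
Inner hash: sum = 80+182+148+111+54+54+54+151+217 = 1051; mod 256 = 27 → 1b.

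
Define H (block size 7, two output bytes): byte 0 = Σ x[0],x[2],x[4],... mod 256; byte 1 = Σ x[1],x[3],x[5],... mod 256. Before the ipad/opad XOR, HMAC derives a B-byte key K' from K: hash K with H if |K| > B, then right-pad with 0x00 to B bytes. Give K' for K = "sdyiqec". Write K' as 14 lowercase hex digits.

73647969716563

Key "sdyiqec" = 73 64 79 69 71 65 63 is exactly B = 7 bytes: K' = 73 64 79 69 71 65 63.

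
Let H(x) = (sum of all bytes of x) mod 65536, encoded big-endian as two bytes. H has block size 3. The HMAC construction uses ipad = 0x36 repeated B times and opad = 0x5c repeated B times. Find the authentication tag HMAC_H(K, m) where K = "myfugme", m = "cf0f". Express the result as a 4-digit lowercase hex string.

Key "myfugme" = 6d 79 66 75 67 6d 65 is 7 bytes > B = 3, so hash it first: H(key) = 02 fa, then zero-pad to 3 bytes: K' = 02 fa 00.
K' ⊕ ipad = 34 cc 36.  K' ⊕ opad = 5e a6 5c.
Inner input = (K'⊕ipad) ∥ m = 34 cc 36 ∥ 63 66 30 66.
Inner hash: sum = 52+204+54+99+102+48+102 = 661 → 02 95.
Outer input = (K'⊕opad) ∥ inner = 5e a6 5c ∥ 02 95.
Outer hash (tag): sum = 94+166+92+2+149 = 503 → 01 f7.

01f7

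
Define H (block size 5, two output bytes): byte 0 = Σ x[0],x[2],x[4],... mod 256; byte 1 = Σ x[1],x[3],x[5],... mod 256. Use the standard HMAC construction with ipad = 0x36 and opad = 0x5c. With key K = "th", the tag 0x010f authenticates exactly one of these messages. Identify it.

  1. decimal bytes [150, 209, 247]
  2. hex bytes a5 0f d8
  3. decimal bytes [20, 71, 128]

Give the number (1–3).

Key "th" = 74 68 is 2 bytes ≤ B = 5; zero-pad to 5 bytes: K' = 74 68 00 00 00.
K' ⊕ ipad = 42 5e 36 36 36; K' ⊕ opad = 28 34 5c 5c 5c.
m1: inner = H(42 5e 36 36 36 96 d1 f7) = 7f 21; tag = H(28 34 5c 5c 5c 7f 21) = 010f ← matches
m2: inner = H(42 5e 36 36 36 a5 0f d8) = bd 11; tag = H(28 34 5c 5c 5c bd 11) = f14d
m3: inner = H(42 5e 36 36 36 14 47 80) = f5 28; tag = H(28 34 5c 5c 5c f5 28) = 0885

1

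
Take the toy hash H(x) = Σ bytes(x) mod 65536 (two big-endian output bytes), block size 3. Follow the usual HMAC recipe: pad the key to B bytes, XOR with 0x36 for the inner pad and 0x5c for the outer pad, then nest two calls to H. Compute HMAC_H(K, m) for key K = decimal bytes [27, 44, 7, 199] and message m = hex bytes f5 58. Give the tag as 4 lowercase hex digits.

01e0

Key decimal bytes [27, 44, 7, 199] = 1b 2c 07 c7 is 4 bytes > B = 3, so hash it first: H(key) = 01 15, then zero-pad to 3 bytes: K' = 01 15 00.
K' ⊕ ipad = 37 23 36.  K' ⊕ opad = 5d 49 5c.
Inner input = (K'⊕ipad) ∥ m = 37 23 36 ∥ f5 58.
Inner hash: sum = 55+35+54+245+88 = 477 → 01 dd.
Outer input = (K'⊕opad) ∥ inner = 5d 49 5c ∥ 01 dd.
Outer hash (tag): sum = 93+73+92+1+221 = 480 → 01 e0.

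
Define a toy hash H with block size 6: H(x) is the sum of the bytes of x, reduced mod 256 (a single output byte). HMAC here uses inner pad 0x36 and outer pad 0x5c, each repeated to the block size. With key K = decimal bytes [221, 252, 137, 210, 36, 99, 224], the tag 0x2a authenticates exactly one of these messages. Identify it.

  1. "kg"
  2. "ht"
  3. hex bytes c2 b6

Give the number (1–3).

Key decimal bytes [221, 252, 137, 210, 36, 99, 224] = dd fc 89 d2 24 63 e0 is 7 bytes > B = 6, so hash it first: H(key) = 9b, then zero-pad to 6 bytes: K' = 9b 00 00 00 00 00.
K' ⊕ ipad = ad 36 36 36 36 36; K' ⊕ opad = c7 5c 5c 5c 5c 5c.
m1: inner = H(ad 36 36 36 36 36 6b 67) = 8d; tag = H(c7 5c 5c 5c 5c 5c 8d) = 20
m2: inner = H(ad 36 36 36 36 36 68 74) = 97; tag = H(c7 5c 5c 5c 5c 5c 97) = 2a ← matches
m3: inner = H(ad 36 36 36 36 36 c2 b6) = 33; tag = H(c7 5c 5c 5c 5c 5c 33) = c6

2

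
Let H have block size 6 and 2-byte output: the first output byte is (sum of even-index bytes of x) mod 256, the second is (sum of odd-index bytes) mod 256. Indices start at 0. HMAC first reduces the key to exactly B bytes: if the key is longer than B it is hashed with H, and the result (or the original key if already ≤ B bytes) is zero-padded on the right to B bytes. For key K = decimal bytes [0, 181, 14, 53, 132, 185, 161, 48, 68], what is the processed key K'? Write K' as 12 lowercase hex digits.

77d300000000

|K| = 9 > B = 6, so first hash the key.
H(K): even-index sum = 375 mod 256 = 119; odd-index sum = 467 mod 256 = 211 → 77 d3.
Zero-pad H(K) = 77 d3 to 6 bytes: K' = 77 d3 00 00 00 00.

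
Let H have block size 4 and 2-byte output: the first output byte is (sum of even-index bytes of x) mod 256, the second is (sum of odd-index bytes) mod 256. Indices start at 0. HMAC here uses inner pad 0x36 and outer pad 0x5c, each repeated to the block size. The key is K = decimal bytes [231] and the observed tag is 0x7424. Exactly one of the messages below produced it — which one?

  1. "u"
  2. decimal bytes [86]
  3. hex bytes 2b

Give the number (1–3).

Key decimal bytes [231] = e7 is 1 byte ≤ B = 4; zero-pad to 4 bytes: K' = e7 00 00 00.
K' ⊕ ipad = d1 36 36 36; K' ⊕ opad = bb 5c 5c 5c.
m1: inner = H(d1 36 36 36 75) = 7c 6c; tag = H(bb 5c 5c 5c 7c 6c) = 9324
m2: inner = H(d1 36 36 36 56) = 5d 6c; tag = H(bb 5c 5c 5c 5d 6c) = 7424 ← matches
m3: inner = H(d1 36 36 36 2b) = 32 6c; tag = H(bb 5c 5c 5c 32 6c) = 4924

2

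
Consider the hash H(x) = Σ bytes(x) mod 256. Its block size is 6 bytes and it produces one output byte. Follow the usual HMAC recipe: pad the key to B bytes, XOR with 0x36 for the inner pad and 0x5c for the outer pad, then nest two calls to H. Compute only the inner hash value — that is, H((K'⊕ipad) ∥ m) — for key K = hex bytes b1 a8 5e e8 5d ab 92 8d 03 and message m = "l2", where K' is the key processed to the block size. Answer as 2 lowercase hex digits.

ab

Key hex bytes b1 a8 5e e8 5d ab 92 8d 03 is 9 bytes > B = 6, so hash it first: H(key) = c9, then zero-pad to 6 bytes: K' = c9 00 00 00 00 00.
K' ⊕ ipad = ff 36 36 36 36 36.
Inner input = ff 36 36 36 36 36 ∥ 6c 32.
Inner hash: sum = 255+54+54+54+54+54+108+50 = 683; mod 256 = 171 → ab.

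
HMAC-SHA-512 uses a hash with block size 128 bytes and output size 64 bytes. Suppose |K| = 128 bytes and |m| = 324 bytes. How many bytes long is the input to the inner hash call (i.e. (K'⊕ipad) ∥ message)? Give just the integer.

452

Key is 128 ≤ 128 bytes, zero-padded: |K'| = 128.
Inner input = (K'⊕ipad) ∥ m → 128 + 324 = 452 bytes.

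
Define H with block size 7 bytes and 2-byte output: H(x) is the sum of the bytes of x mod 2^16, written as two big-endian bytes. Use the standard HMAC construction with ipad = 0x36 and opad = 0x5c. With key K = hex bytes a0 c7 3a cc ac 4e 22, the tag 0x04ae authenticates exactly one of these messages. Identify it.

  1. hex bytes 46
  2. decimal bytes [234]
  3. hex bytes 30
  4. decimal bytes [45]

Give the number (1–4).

Key hex bytes a0 c7 3a cc ac 4e 22 is exactly B = 7 bytes: K' = a0 c7 3a cc ac 4e 22.
K' ⊕ ipad = 96 f1 0c fa 9a 78 14; K' ⊕ opad = fc 9b 66 90 f0 12 7e.
m1: inner = H(96 f1 0c fa 9a 78 14 46) = 03 f9; tag = H(fc 9b 66 90 f0 12 7e 03 f9) = 0509
m2: inner = H(96 f1 0c fa 9a 78 14 ea) = 04 9d; tag = H(fc 9b 66 90 f0 12 7e 04 9d) = 04ae ← matches
m3: inner = H(96 f1 0c fa 9a 78 14 30) = 03 e3; tag = H(fc 9b 66 90 f0 12 7e 03 e3) = 04f3
m4: inner = H(96 f1 0c fa 9a 78 14 2d) = 03 e0; tag = H(fc 9b 66 90 f0 12 7e 03 e0) = 04f0

2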